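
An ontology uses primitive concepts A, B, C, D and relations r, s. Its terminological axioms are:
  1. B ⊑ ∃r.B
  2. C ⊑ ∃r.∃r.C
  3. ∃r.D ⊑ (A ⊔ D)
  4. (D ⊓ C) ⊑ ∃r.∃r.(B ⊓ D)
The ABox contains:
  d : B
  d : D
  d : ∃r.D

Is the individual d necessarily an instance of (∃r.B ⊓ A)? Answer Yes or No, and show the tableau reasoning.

1. d : (∃r.B ⊓ A)?  L(d) = {B, D, ∃r.D} ∪ {(∀r.¬B ⊔ ¬A)}
   apply at d: B⊑∃r.B; ∃r.D⊑(A ⊔ D)
   open: L(d) ⊇ {B, D, ¬A, ¬C, ∃r.B, …} (+ ∃-successors) — d ∉ (∃r.B ⊓ A) possible
2. Hence d : (∃r.B ⊓ A): not entailed.

No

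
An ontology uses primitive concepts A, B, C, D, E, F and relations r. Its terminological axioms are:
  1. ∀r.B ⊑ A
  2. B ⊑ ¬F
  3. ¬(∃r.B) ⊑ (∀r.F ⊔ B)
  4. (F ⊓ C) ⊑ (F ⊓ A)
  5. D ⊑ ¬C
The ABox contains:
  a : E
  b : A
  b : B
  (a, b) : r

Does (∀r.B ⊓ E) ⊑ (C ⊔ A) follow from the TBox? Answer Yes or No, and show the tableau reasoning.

1. (∀r.B ⊓ E) ⊑ (C ⊔ A)  ⇔  ((∀r.B ⊓ E) ⊓ (¬C ⊓ ¬A)) unsat w.r.t. T
   all branches close; clash {A, ¬A} at x₀
2. Hence (∀r.B ⊓ E) ⊑ (C ⊔ A): entailed.

Yes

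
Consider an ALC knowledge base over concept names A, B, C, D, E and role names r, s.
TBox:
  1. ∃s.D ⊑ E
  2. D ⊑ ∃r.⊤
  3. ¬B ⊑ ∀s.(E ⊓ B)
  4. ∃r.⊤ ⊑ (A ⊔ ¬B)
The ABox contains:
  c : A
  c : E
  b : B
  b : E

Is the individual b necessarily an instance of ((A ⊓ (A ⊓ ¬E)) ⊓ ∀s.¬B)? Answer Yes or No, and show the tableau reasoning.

1. b : ((A ⊓ (A ⊓ ¬E)) ⊓ ∀s.¬B)?  L(b) = {B, E} ∪ {((¬A ⊔ (¬A ⊔ E)) ⊔ ∃s.B)}
   open: L(b) ⊇ {B, E, ¬A, ¬D, ∀r.⊥} — b ∉ ((A ⊓ (A ⊓ ¬E)) ⊓ ∀s.¬B) possible
2. Hence b : ((A ⊓ (A ⊓ ¬E)) ⊓ ∀s.¬B): not entailed.

No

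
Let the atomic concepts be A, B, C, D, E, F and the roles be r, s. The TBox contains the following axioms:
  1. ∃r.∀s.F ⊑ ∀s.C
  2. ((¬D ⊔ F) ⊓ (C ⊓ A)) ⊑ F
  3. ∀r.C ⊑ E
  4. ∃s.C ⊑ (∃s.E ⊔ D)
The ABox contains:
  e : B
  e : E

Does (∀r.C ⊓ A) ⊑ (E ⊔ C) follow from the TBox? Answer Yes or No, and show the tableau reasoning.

Yes

1. (∀r.C ⊓ A) ⊑ (E ⊔ C)  ⇔  ((∀r.C ⊓ A) ⊓ (¬E ⊓ ¬C)) unsat w.r.t. T
   all branches close; clash {E, ¬E} at x₀
2. Hence (∀r.C ⊓ A) ⊑ (E ⊔ C): entailed.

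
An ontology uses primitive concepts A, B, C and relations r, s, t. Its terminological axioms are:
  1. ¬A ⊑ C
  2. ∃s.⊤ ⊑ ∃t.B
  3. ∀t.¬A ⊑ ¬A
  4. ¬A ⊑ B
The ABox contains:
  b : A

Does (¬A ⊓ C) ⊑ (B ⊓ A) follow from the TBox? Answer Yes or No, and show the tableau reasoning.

1. (¬A ⊓ C) ⊑ (B ⊓ A)  ⇔  ((¬A ⊓ C) ⊓ (¬B ⊔ ¬A)) unsat w.r.t. T
   apply at x₀: ¬A⊑B
   open: L(x₀) ⊇ {B, C, ¬A, ∀s.⊥}
2. Hence (¬A ⊓ C) ⊑ (B ⊓ A): not entailed.

No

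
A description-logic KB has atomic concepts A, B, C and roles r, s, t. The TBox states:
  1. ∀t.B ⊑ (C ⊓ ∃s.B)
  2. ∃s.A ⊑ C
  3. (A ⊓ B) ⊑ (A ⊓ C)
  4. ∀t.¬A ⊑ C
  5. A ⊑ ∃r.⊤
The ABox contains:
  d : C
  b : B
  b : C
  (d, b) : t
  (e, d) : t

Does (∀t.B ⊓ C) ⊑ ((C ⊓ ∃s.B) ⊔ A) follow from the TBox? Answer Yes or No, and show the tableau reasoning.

1. (∀t.B ⊓ C) ⊑ ((C ⊓ ∃s.B) ⊔ A)  ⇔  ((∀t.B ⊓ C) ⊓ ((¬C ⊔ ∀s.¬B) ⊓ ¬A)) unsat w.r.t. T
   all branches close; clash {A, ¬A} at x₀
2. Hence (∀t.B ⊓ C) ⊑ ((C ⊓ ∃s.B) ⊔ A): entailed.

Yes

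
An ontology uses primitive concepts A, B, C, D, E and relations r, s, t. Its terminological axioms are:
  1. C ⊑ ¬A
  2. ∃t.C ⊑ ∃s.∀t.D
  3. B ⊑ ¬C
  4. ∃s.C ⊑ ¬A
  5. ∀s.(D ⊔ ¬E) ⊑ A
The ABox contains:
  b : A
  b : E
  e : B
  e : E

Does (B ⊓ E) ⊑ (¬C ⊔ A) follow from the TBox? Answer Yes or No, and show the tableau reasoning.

1. (B ⊓ E) ⊑ (¬C ⊔ A)  ⇔  ((B ⊓ E) ⊓ (C ⊓ ¬A)) unsat w.r.t. T
   all branches close; clash {C, ¬C} at x₀
2. Hence (B ⊓ E) ⊑ (¬C ⊔ A): entailed.

Yes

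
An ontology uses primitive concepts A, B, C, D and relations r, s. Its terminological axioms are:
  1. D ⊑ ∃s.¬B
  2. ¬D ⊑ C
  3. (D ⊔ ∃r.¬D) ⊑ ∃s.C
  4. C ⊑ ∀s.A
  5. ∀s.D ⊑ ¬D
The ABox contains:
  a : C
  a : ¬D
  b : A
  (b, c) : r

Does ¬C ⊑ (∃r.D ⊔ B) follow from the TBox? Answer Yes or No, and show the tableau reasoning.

1. ¬C ⊑ (∃r.D ⊔ B)  ⇔  (¬C ⊓ (∀r.¬D ⊓ ¬B)) unsat w.r.t. T
   open: L(x₀) ⊇ {D, ¬B, ¬C, ∀r.¬D, ∃s.C, …} (+ ∃-successors)
2. Hence ¬C ⊑ (∃r.D ⊔ B): not entailed.

No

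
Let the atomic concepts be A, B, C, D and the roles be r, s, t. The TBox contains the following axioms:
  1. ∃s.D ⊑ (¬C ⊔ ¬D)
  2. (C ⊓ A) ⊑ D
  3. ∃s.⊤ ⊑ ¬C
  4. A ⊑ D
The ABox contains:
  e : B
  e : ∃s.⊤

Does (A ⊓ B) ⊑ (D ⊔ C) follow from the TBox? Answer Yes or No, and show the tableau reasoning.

1. (A ⊓ B) ⊑ (D ⊔ C)  ⇔  ((A ⊓ B) ⊓ (¬D ⊓ ¬C)) unsat w.r.t. T
   all branches close; clash {D, ¬D} at x₀
2. Hence (A ⊓ B) ⊑ (D ⊔ C): entailed.

Yes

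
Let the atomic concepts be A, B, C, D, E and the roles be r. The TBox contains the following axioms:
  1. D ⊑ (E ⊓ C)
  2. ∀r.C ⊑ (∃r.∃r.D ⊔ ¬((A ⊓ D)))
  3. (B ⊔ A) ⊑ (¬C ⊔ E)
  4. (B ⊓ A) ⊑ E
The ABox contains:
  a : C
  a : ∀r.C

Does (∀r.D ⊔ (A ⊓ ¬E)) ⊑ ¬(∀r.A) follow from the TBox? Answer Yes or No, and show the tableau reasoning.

No

1. (∀r.D ⊔ (A ⊓ ¬E)) ⊑ ¬(∀r.A)  ⇔  ((∀r.D ⊔ (A ⊓ ¬E)) ⊓ ∀r.A) unsat w.r.t. T
   open: L(x₀) ⊇ {¬A, ¬B, ¬D, ∀r.A, ∀r.D, …} (+ ∃-successors)
2. Hence (∀r.D ⊔ (A ⊓ ¬E)) ⊑ ¬(∀r.A): not entailed.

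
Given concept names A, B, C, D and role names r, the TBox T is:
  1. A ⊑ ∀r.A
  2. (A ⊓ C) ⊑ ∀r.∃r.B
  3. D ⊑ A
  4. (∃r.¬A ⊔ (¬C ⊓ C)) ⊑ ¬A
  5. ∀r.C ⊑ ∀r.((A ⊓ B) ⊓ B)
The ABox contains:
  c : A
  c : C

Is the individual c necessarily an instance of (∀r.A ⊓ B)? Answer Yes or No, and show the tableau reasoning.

1. c : (∀r.A ⊓ B)?  L(c) = {A, C} ∪ {(∃r.¬A ⊔ ¬B)}
   apply at c: A⊑∀r.A
   open: L(c) ⊇ {A, C, ¬B, ∀r.A, ∀r.∃r.B, …} (+ ∃-successors) — c ∉ (∀r.A ⊓ B) possible
2. Hence c : (∀r.A ⊓ B): not entailed.

No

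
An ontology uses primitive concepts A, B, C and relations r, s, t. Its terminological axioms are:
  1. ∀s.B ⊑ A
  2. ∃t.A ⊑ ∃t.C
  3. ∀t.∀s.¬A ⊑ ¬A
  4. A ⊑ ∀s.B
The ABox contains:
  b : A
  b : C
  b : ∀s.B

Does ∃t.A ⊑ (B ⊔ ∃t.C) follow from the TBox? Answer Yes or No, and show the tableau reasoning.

1. ∃t.A ⊑ (B ⊔ ∃t.C)  ⇔  (∃t.A ⊓ (¬B ⊓ ∀t.¬C)) unsat w.r.t. T
   all branches close; clash {A, ¬A} at x₀
2. Hence ∃t.A ⊑ (B ⊔ ∃t.C): entailed.

Yes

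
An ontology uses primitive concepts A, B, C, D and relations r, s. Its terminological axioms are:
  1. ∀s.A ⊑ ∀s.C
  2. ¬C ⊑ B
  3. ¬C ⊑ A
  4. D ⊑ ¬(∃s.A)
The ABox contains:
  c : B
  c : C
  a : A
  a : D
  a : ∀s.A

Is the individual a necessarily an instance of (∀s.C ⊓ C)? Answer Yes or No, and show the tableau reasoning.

No

1. a : (∀s.C ⊓ C)?  L(a) = {A, D, ∀s.A} ∪ {(∃s.¬C ⊔ ¬C)}
   apply at a: ∀s.A⊑∀s.C; D⊑¬(∃s.A)
   open: L(a) ⊇ {A, B, D, ¬C, ∀s.A, …} — a ∉ (∀s.C ⊓ C) possible
2. Hence a : (∀s.C ⊓ C): not entailed.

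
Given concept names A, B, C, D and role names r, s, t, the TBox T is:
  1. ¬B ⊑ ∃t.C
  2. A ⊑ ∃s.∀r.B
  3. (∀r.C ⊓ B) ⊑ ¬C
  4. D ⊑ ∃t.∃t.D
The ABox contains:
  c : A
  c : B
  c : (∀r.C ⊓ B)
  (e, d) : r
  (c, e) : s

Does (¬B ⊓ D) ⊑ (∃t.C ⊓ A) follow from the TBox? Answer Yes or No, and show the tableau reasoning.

No

1. (¬B ⊓ D) ⊑ (∃t.C ⊓ A)  ⇔  ((¬B ⊓ D) ⊓ (∀t.¬C ⊔ ¬A)) unsat w.r.t. T
   apply at x₀: ¬B⊑∃t.C; D⊑∃t.∃t.D
   open: L(x₀) ⊇ {D, ¬A, ¬B, ∃t.C, ∃t.∃t.D} (+ ∃-successors)
2. Hence (¬B ⊓ D) ⊑ (∃t.C ⊓ A): not entailed.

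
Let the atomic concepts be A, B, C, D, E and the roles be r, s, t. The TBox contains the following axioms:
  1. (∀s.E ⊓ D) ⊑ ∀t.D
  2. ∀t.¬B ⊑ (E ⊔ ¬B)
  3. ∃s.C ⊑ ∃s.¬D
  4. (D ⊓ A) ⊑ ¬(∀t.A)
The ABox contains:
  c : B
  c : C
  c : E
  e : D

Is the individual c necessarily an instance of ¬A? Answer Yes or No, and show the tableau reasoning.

1. c : ¬A?  L(c) = {B, C, E} ∪ {A}
   open: L(c) ⊇ {A, B, C, E, ¬D, …} (+ ∃-successors) — c ∉ ¬A possible
2. Hence c : ¬A: not entailed.

No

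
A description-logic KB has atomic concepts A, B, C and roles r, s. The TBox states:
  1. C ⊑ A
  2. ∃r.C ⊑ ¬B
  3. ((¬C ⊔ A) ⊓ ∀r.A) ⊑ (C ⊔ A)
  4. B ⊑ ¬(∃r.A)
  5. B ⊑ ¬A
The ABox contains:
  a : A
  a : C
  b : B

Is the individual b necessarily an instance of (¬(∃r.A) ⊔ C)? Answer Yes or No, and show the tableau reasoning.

1. b : (¬(∃r.A) ⊔ C)?  L(b) = {B} ∪ {(∃r.A ⊓ ¬C)}
   clash {B, ¬B} at b — b ∈ (¬(∃r.A) ⊔ C)
2. Hence b : (¬(∃r.A) ⊔ C): entailed.

Yes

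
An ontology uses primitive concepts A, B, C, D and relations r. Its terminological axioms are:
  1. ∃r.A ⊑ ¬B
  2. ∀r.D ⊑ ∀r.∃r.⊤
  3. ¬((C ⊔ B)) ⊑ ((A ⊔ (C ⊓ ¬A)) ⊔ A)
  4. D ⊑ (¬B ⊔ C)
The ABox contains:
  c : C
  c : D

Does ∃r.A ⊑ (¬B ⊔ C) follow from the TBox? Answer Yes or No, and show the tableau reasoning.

Yes

1. ∃r.A ⊑ (¬B ⊔ C)  ⇔  (∃r.A ⊓ (B ⊓ ¬C)) unsat w.r.t. T
   all branches close; clash {C, ¬C} at x₀
2. Hence ∃r.A ⊑ (¬B ⊔ C): entailed.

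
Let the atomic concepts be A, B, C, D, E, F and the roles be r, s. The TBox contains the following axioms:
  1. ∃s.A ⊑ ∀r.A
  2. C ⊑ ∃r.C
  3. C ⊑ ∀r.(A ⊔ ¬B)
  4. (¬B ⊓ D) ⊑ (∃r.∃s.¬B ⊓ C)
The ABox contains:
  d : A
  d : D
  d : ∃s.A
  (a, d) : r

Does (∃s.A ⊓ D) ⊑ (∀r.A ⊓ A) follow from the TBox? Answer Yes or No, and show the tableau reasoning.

1. (∃s.A ⊓ D) ⊑ (∀r.A ⊓ A)  ⇔  ((∃s.A ⊓ D) ⊓ (∃r.¬A ⊔ ¬A)) unsat w.r.t. T
   apply at x₀: ∃s.A⊑∀r.A
   open: L(x₀) ⊇ {B, D, ¬A, ¬C, ∀r.A, …} (+ ∃-successors)
2. Hence (∃s.A ⊓ D) ⊑ (∀r.A ⊓ A): not entailed.

No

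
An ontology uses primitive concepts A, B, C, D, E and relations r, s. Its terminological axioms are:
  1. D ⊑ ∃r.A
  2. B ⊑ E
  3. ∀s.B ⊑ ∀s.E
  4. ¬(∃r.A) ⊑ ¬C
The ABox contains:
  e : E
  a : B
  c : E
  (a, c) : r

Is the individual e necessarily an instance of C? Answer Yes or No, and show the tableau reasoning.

1. e : C?  L(e) = {E} ∪ {¬C}
   open: L(e) ⊇ {E, ¬C, ¬D, ∃s.¬B} (+ ∃-successors) — e ∉ C possible
2. Hence e : C: not entailed.

No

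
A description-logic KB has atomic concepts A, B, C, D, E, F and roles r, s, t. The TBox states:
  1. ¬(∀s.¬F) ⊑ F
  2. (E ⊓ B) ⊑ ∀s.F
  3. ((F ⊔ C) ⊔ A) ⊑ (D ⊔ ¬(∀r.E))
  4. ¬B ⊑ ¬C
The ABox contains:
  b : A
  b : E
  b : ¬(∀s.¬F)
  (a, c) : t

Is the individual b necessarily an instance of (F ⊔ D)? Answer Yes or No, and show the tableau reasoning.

Yes

1. b : (F ⊔ D)?  L(b) = {A, E, ¬(∀s.¬F)} ∪ {(¬F ⊓ ¬D)}
   clash {F, ¬F} at b — b ∈ (F ⊔ D)
2. Hence b : (F ⊔ D): entailed.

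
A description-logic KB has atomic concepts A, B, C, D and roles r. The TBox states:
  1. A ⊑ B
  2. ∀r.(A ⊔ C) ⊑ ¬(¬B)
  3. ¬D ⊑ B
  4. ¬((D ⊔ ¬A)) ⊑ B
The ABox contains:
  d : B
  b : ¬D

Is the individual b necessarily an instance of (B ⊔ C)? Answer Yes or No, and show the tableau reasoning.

1. b : (B ⊔ C)?  L(b) = {¬D} ∪ {(¬B ⊓ ¬C)}
   clash {B, ¬B} at b — b ∈ (B ⊔ C)
2. Hence b : (B ⊔ C): entailed.

Yes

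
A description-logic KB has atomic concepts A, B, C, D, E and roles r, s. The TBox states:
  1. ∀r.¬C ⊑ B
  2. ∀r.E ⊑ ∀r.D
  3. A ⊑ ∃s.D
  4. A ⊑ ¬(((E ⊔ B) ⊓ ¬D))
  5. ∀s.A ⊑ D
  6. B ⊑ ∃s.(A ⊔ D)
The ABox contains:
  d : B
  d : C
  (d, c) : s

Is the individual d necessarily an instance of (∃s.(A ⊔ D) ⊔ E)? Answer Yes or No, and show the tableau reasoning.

Yes

1. d : (∃s.(A ⊔ D) ⊔ E)?  L(d) = {B, C} ∪ {(∀s.(¬A ⊓ ¬D) ⊓ ¬E)}
   clash {D, ¬D} at an ∃-successor — d ∈ (∃s.(A ⊔ D) ⊔ E)
2. Hence d : (∃s.(A ⊔ D) ⊔ E): entailed.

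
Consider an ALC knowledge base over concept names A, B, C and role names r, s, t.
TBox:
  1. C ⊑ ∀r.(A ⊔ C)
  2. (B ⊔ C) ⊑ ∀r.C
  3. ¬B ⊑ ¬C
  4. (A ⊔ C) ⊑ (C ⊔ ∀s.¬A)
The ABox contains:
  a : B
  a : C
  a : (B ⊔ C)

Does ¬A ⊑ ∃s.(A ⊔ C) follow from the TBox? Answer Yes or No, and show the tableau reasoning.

No

1. ¬A ⊑ ∃s.(A ⊔ C)  ⇔  (¬A ⊓ ∀s.(¬A ⊓ ¬C)) unsat w.r.t. T
   open: L(x₀) ⊇ {B, ¬A, ¬C, ∀r.C, ∀s.(¬A ⊓ ¬C)}
2. Hence ¬A ⊑ ∃s.(A ⊔ C): not entailed.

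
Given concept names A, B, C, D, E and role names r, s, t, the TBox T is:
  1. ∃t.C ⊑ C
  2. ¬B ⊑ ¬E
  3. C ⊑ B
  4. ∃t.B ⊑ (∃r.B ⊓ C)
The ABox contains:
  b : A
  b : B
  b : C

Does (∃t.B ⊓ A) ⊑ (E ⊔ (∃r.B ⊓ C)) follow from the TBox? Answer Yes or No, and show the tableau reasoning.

Yes

1. (∃t.B ⊓ A) ⊑ (E ⊔ (∃r.B ⊓ C))  ⇔  ((∃t.B ⊓ A) ⊓ (¬E ⊓ (∀r.¬B ⊔ ¬C))) unsat w.r.t. T
   all branches close; clash {C, ¬C} at x₀
2. Hence (∃t.B ⊓ A) ⊑ (E ⊔ (∃r.B ⊓ C)): entailed.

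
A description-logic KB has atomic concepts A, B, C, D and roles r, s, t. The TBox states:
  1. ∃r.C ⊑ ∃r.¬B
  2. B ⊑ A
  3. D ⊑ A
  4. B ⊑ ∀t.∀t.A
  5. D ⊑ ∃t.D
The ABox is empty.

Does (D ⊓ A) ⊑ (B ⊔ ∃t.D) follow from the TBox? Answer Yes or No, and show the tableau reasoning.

1. (D ⊓ A) ⊑ (B ⊔ ∃t.D)  ⇔  ((D ⊓ A) ⊓ (¬B ⊓ ∀t.¬D)) unsat w.r.t. T
   all branches close; clash {D, ¬D} at an ∃-successor
2. Hence (D ⊓ A) ⊑ (B ⊔ ∃t.D): entailed.

Yes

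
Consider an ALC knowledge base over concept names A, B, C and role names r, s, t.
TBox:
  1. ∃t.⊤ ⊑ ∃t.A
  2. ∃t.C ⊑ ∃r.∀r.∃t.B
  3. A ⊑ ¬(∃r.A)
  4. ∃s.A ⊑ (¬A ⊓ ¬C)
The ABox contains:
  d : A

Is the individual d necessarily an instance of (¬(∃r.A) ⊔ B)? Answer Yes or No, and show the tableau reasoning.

Yes

1. d : (¬(∃r.A) ⊔ B)?  L(d) = {A} ∪ {(∃r.A ⊓ ¬B)}
   clash {A, ¬A} at d — d ∈ (¬(∃r.A) ⊔ B)
2. Hence d : (¬(∃r.A) ⊔ B): entailed.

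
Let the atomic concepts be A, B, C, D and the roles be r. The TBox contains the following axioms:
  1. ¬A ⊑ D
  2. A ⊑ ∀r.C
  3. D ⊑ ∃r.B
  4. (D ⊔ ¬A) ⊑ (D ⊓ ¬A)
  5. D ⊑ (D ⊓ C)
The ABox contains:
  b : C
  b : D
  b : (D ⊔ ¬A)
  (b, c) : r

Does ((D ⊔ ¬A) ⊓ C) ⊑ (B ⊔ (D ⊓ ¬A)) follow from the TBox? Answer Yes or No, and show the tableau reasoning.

1. ((D ⊔ ¬A) ⊓ C) ⊑ (B ⊔ (D ⊓ ¬A))  ⇔  (((D ⊔ ¬A) ⊓ C) ⊓ (¬B ⊓ (¬D ⊔ A))) unsat w.r.t. T
   all branches close; clash {A, ¬A} at x₀
2. Hence ((D ⊔ ¬A) ⊓ C) ⊑ (B ⊔ (D ⊓ ¬A)): entailed.

Yes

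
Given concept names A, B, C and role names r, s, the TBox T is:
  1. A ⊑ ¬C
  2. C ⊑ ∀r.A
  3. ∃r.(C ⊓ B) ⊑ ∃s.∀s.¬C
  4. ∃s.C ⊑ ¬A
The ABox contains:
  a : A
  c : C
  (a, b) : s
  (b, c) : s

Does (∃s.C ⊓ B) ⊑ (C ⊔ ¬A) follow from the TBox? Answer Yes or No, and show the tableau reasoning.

1. (∃s.C ⊓ B) ⊑ (C ⊔ ¬A)  ⇔  ((∃s.C ⊓ B) ⊓ (¬C ⊓ A)) unsat w.r.t. T
   all branches close; clash {A, ¬A} at x₀
2. Hence (∃s.C ⊓ B) ⊑ (C ⊔ ¬A): entailed.

Yes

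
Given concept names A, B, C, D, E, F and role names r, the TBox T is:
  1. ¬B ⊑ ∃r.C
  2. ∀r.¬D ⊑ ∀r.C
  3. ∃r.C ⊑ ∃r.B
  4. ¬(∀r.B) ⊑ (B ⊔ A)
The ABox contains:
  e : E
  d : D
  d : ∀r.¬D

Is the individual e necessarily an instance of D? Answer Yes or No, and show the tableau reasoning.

1. e : D?  L(e) = {E} ∪ {¬D}
   open: L(e) ⊇ {B, E, ¬D, ∀r.B, ∀r.¬C, …} (+ ∃-successors) — e ∉ D possible
2. Hence e : D: not entailed.

No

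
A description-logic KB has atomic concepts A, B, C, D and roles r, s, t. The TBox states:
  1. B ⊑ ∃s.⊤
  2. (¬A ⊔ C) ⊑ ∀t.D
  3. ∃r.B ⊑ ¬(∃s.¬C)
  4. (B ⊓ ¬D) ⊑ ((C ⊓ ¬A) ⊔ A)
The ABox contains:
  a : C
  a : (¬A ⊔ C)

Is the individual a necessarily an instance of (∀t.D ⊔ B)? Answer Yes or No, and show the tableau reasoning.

Yes

1. a : (∀t.D ⊔ B)?  L(a) = {C, (¬A ⊔ C)} ∪ {(∃t.¬D ⊓ ¬B)}
   clash {D, ¬D} at an ∃-successor — a ∈ (∀t.D ⊔ B)
2. Hence a : (∀t.D ⊔ B): entailed.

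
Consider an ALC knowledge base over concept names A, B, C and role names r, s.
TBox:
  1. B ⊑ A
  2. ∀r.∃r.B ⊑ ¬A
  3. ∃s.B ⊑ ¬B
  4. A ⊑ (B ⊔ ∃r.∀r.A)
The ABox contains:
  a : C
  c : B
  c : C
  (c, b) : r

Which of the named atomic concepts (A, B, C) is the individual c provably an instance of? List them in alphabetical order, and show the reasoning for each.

1. c : A?  L(c) = {B, C} ∪ {¬A}
   clash {A, ¬A} at c — c ∈ A
2. c : B?  L(c) = {B, C} ∪ {¬B}
   clash {B, ¬B} at c — c ∈ B
3. c : C?  L(c) = {B, C} ∪ {¬C}
   clash {C, ¬C} at c — c ∈ C
4. Entailed for c: {A, B, C}

{A, B, C}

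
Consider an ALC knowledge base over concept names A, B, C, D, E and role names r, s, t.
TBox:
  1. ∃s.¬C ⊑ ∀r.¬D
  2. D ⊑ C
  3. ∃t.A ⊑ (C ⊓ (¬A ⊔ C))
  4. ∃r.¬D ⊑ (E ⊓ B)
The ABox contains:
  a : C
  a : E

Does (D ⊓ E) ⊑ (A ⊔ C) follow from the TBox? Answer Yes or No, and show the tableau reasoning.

Yes

1. (D ⊓ E) ⊑ (A ⊔ C)  ⇔  ((D ⊓ E) ⊓ (¬A ⊓ ¬C)) unsat w.r.t. T
   all branches close; clash {C, ¬C} at x₀
2. Hence (D ⊓ E) ⊑ (A ⊔ C): entailed.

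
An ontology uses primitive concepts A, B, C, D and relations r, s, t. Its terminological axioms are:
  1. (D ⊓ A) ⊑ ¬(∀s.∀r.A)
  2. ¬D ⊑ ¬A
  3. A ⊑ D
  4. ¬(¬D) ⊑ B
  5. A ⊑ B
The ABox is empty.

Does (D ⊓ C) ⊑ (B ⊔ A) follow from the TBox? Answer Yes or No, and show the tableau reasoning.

Yes

1. (D ⊓ C) ⊑ (B ⊔ A)  ⇔  ((D ⊓ C) ⊓ (¬B ⊓ ¬A)) unsat w.r.t. T
   all branches close; clash {B, ¬B} at x₀
2. Hence (D ⊓ C) ⊑ (B ⊔ A): entailed.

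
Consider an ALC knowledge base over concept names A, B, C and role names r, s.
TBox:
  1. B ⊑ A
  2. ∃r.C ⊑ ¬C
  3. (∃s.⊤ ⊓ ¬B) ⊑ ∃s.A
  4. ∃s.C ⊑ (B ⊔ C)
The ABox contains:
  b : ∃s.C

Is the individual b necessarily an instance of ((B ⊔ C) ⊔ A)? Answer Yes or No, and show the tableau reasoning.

Yes

1. b : ((B ⊔ C) ⊔ A)?  L(b) = {∃s.C} ∪ {((¬B ⊓ ¬C) ⊓ ¬A)}
   clash {C, ¬C} at b — b ∈ ((B ⊔ C) ⊔ A)
2. Hence b : ((B ⊔ C) ⊔ A): entailed.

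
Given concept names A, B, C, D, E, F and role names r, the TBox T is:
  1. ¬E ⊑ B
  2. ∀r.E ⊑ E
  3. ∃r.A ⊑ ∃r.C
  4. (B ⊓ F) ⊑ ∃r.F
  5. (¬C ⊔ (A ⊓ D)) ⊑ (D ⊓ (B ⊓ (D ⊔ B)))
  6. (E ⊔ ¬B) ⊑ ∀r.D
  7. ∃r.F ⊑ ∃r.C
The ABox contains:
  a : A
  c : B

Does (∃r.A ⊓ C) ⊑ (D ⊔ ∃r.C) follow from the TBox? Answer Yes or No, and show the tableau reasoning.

Yes

1. (∃r.A ⊓ C) ⊑ (D ⊔ ∃r.C)  ⇔  ((∃r.A ⊓ C) ⊓ (¬D ⊓ ∀r.¬C)) unsat w.r.t. T
   all branches close; clash {D, ¬D} at x₀
2. Hence (∃r.A ⊓ C) ⊑ (D ⊔ ∃r.C): entailed.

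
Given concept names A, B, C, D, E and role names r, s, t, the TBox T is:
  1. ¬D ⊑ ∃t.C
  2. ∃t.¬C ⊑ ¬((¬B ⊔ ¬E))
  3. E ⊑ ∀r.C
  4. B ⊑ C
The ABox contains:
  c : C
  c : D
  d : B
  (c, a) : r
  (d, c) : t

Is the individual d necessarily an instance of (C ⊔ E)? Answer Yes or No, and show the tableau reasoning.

1. d : (C ⊔ E)?  L(d) = {B} ∪ {(¬C ⊓ ¬E)}
   clash {C, ¬C} at d — d ∈ (C ⊔ E)
2. Hence d : (C ⊔ E): entailed.

Yes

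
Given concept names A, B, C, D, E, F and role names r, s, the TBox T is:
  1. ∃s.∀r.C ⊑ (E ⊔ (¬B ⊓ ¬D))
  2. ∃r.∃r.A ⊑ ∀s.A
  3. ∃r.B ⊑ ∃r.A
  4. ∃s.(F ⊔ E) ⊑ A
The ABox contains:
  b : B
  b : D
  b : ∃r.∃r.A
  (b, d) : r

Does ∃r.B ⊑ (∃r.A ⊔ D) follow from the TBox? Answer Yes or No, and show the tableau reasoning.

1. ∃r.B ⊑ (∃r.A ⊔ D)  ⇔  (∃r.B ⊓ (∀r.¬A ⊓ ¬D)) unsat w.r.t. T
   all branches close; clash {A, ¬A} at an ∃-successor
2. Hence ∃r.B ⊑ (∃r.A ⊔ D): entailed.

Yes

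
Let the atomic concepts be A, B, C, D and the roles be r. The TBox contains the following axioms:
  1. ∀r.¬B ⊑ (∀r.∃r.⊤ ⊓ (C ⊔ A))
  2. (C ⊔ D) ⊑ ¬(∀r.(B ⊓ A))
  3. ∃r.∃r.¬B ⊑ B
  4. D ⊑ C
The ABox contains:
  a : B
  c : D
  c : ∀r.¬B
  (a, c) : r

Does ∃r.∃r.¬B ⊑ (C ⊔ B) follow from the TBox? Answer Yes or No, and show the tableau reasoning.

Yes

1. ∃r.∃r.¬B ⊑ (C ⊔ B)  ⇔  (∃r.∃r.¬B ⊓ (¬C ⊓ ¬B)) unsat w.r.t. T
   all branches close; clash {C, ¬C} at x₀
2. Hence ∃r.∃r.¬B ⊑ (C ⊔ B): entailed.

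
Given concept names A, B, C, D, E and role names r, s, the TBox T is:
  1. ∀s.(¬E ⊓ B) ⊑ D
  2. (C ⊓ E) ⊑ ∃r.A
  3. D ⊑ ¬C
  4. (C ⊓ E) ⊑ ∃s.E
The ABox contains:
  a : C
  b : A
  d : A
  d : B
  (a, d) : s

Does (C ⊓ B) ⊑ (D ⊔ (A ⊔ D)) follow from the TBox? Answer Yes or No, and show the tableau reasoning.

1. (C ⊓ B) ⊑ (D ⊔ (A ⊔ D))  ⇔  ((C ⊓ B) ⊓ (¬D ⊓ (¬A ⊓ ¬D))) unsat w.r.t. T
   open: L(x₀) ⊇ {B, C, ¬A, ¬D, ¬E, …} (+ ∃-successors)
2. Hence (C ⊓ B) ⊑ (D ⊔ (A ⊔ D)): not entailed.

No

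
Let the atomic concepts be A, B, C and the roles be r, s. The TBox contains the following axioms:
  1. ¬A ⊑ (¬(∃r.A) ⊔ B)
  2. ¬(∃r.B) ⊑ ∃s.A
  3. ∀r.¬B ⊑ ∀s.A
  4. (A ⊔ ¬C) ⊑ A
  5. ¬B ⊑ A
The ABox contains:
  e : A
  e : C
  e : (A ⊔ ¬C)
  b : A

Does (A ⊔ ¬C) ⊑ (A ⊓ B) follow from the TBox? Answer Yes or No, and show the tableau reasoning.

No

1. (A ⊔ ¬C) ⊑ (A ⊓ B)  ⇔  ((A ⊔ ¬C) ⊓ (¬A ⊔ ¬B)) unsat w.r.t. T
   apply at x₀: (A ⊔ ¬C)⊑A
   open: L(x₀) ⊇ {A, ¬B, ∃r.B} (+ ∃-successors)
2. Hence (A ⊔ ¬C) ⊑ (A ⊓ B): not entailed.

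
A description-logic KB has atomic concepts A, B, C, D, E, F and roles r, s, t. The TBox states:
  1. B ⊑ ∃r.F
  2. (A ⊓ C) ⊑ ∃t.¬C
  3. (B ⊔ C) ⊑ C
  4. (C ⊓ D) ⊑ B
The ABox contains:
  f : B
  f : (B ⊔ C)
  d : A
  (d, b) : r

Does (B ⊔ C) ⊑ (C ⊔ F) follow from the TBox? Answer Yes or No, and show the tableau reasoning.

1. (B ⊔ C) ⊑ (C ⊔ F)  ⇔  ((B ⊔ C) ⊓ (¬C ⊓ ¬F)) unsat w.r.t. T
   all branches close; clash {C, ¬C} at x₀
2. Hence (B ⊔ C) ⊑ (C ⊔ F): entailed.

Yes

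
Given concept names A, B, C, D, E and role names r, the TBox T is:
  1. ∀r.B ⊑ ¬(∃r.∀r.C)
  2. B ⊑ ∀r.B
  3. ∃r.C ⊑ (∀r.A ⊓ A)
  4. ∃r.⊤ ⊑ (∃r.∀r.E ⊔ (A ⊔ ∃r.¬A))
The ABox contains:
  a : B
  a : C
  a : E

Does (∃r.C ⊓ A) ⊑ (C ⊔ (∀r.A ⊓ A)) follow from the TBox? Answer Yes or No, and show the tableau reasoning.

1. (∃r.C ⊓ A) ⊑ (C ⊔ (∀r.A ⊓ A))  ⇔  ((∃r.C ⊓ A) ⊓ (¬C ⊓ (∃r.¬A ⊔ ¬A))) unsat w.r.t. T
   all branches close; clash {A, ¬A} at x₀
2. Hence (∃r.C ⊓ A) ⊑ (C ⊔ (∀r.A ⊓ A)): entailed.

Yes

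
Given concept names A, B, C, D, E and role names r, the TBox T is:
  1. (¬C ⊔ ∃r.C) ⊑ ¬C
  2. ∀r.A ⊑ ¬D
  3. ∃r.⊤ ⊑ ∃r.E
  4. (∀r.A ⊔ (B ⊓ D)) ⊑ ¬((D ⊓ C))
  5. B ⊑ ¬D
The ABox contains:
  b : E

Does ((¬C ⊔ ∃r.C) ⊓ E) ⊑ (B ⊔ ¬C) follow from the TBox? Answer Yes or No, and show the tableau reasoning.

1. ((¬C ⊔ ∃r.C) ⊓ E) ⊑ (B ⊔ ¬C)  ⇔  (((¬C ⊔ ∃r.C) ⊓ E) ⊓ (¬B ⊓ C)) unsat w.r.t. T
   all branches close; clash {C, ¬C} at x₀
2. Hence ((¬C ⊔ ∃r.C) ⊓ E) ⊑ (B ⊔ ¬C): entailed.

Yes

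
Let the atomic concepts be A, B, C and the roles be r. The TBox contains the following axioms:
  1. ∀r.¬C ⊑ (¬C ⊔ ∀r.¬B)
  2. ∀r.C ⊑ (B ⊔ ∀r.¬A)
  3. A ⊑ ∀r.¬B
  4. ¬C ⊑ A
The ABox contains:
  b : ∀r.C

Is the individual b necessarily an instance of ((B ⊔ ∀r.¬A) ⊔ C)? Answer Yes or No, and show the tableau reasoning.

1. b : ((B ⊔ ∀r.¬A) ⊔ C)?  L(b) = {∀r.C} ∪ {((¬B ⊓ ∃r.A) ⊓ ¬C)}
   clash {A, ¬A} at an ∃-successor — b ∈ ((B ⊔ ∀r.¬A) ⊔ C)
2. Hence b : ((B ⊔ ∀r.¬A) ⊔ C): entailed.

Yes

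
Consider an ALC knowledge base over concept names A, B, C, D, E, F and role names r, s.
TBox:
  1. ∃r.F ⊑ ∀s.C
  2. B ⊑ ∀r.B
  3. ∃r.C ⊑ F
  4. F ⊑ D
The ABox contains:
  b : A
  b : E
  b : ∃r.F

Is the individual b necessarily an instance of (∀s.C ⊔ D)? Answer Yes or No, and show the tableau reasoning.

Yes

1. b : (∀s.C ⊔ D)?  L(b) = {A, E, ∃r.F} ∪ {(∃s.¬C ⊓ ¬D)}
   clash {D, ¬D} at b — b ∈ (∀s.C ⊔ D)
2. Hence b : (∀s.C ⊔ D): entailed.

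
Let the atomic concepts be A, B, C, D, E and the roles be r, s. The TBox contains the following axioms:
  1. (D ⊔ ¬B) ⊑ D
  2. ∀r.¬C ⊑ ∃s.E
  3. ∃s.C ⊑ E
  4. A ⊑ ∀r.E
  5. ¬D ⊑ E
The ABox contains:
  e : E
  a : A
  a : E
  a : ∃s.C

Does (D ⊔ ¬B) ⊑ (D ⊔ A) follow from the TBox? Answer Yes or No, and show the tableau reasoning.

Yes

1. (D ⊔ ¬B) ⊑ (D ⊔ A)  ⇔  ((D ⊔ ¬B) ⊓ (¬D ⊓ ¬A)) unsat w.r.t. T
   all branches close; clash {D, ¬D} at x₀
2. Hence (D ⊔ ¬B) ⊑ (D ⊔ A): entailed.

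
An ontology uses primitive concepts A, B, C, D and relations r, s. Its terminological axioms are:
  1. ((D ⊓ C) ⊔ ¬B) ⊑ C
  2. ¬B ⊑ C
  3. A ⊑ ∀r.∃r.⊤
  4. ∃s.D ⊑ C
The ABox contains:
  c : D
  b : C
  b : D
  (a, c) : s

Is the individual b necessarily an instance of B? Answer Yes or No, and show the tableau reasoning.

1. b : B?  L(b) = {C, D} ∪ {¬B}
   open: L(b) ⊇ {C, D, ¬A, ¬B} — b ∉ B possible
2. Hence b : B: not entailed.

No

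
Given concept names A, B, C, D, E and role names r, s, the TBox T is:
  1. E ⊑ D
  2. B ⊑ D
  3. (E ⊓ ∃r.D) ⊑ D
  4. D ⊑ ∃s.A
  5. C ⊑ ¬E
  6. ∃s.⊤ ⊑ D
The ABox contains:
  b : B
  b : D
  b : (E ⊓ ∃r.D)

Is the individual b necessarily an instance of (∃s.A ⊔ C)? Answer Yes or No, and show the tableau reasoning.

Yes

1. b : (∃s.A ⊔ C)?  L(b) = {B, D, (E ⊓ ∃r.D)} ∪ {(∀s.¬A ⊓ ¬C)}
   clash {A, ¬A} at an ∃-successor — b ∈ (∃s.A ⊔ C)
2. Hence b : (∃s.A ⊔ C): entailed.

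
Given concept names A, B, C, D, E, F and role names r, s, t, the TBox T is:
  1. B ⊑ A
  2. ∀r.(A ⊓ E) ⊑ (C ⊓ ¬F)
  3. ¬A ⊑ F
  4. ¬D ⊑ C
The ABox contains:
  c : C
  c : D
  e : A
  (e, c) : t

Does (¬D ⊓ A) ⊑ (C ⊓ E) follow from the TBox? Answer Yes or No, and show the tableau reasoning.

1. (¬D ⊓ A) ⊑ (C ⊓ E)  ⇔  ((¬D ⊓ A) ⊓ (¬C ⊔ ¬E)) unsat w.r.t. T
   apply at x₀: ¬D⊑C
   open: L(x₀) ⊇ {A, C, ¬D, ¬E, ∃r.(¬A ⊔ ¬E)} (+ ∃-successors)
2. Hence (¬D ⊓ A) ⊑ (C ⊓ E): not entailed.

No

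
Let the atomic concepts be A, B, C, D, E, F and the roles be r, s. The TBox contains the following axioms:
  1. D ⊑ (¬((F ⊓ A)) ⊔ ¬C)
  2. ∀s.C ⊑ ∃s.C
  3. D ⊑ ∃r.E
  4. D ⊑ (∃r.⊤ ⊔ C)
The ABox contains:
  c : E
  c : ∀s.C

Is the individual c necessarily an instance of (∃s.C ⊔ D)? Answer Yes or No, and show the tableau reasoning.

Yes

1. c : (∃s.C ⊔ D)?  L(c) = {E, ∀s.C} ∪ {(∀s.¬C ⊓ ¬D)}
   clash {C, ¬C} at an ∃-successor — c ∈ (∃s.C ⊔ D)
2. Hence c : (∃s.C ⊔ D): entailed.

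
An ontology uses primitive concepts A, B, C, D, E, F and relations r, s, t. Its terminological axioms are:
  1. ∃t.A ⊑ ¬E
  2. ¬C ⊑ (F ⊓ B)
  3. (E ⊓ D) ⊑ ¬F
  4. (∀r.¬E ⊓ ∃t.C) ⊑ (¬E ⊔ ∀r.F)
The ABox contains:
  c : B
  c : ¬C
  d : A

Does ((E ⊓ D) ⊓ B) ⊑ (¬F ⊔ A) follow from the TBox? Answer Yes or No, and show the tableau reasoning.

1. ((E ⊓ D) ⊓ B) ⊑ (¬F ⊔ A)  ⇔  (((E ⊓ D) ⊓ B) ⊓ (F ⊓ ¬A)) unsat w.r.t. T
   all branches close; clash {F, ¬F} at x₀
2. Hence ((E ⊓ D) ⊓ B) ⊑ (¬F ⊔ A): entailed.

Yes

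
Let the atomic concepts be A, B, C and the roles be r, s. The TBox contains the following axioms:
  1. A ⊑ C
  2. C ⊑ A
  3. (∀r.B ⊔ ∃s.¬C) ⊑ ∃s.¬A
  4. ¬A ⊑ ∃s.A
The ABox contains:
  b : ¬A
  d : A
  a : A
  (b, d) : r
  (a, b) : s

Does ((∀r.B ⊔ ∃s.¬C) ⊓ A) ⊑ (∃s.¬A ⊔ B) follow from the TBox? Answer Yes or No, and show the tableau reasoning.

1. ((∀r.B ⊔ ∃s.¬C) ⊓ A) ⊑ (∃s.¬A ⊔ B)  ⇔  (((∀r.B ⊔ ∃s.¬C) ⊓ A) ⊓ (∀s.A ⊓ ¬B)) unsat w.r.t. T
   all branches close; clash {A, ¬A} at an ∃-successor
2. Hence ((∀r.B ⊔ ∃s.¬C) ⊓ A) ⊑ (∃s.¬A ⊔ B): entailed.

Yes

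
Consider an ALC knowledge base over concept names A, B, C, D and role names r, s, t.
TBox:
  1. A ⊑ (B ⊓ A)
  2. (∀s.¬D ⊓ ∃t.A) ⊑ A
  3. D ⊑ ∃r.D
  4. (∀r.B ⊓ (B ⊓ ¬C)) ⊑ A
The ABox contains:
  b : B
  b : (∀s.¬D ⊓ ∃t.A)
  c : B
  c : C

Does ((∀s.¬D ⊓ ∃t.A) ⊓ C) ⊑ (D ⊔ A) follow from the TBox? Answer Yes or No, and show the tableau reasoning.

1. ((∀s.¬D ⊓ ∃t.A) ⊓ C) ⊑ (D ⊔ A)  ⇔  (((∀s.¬D ⊓ ∃t.A) ⊓ C) ⊓ (¬D ⊓ ¬A)) unsat w.r.t. T
   all branches close; clash {A, ¬A} at x₀
2. Hence ((∀s.¬D ⊓ ∃t.A) ⊓ C) ⊑ (D ⊔ A): entailed.

Yes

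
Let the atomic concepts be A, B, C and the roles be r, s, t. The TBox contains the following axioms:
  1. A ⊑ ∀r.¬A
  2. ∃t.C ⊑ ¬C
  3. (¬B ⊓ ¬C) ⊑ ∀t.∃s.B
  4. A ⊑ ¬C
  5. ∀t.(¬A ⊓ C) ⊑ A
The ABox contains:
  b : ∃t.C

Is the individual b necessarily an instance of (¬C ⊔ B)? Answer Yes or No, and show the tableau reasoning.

1. b : (¬C ⊔ B)?  L(b) = {∃t.C} ∪ {(C ⊓ ¬B)}
   clash {C, ¬C} at b — b ∈ (¬C ⊔ B)
2. Hence b : (¬C ⊔ B): entailed.

Yes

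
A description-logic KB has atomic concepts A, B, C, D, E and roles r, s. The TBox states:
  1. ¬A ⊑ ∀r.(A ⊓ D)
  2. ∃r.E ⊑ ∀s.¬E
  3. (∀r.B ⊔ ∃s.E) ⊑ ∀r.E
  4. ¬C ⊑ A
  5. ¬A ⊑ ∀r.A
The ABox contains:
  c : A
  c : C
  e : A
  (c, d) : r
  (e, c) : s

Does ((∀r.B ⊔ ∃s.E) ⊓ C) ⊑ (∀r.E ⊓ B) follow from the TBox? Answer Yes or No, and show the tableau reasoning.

No

1. ((∀r.B ⊔ ∃s.E) ⊓ C) ⊑ (∀r.E ⊓ B)  ⇔  (((∀r.B ⊔ ∃s.E) ⊓ C) ⊓ (∃r.¬E ⊔ ¬B)) unsat w.r.t. T
   apply at x₀: (∀r.B ⊔ ∃s.E)⊑∀r.E
   open: L(x₀) ⊇ {A, C, ¬B, ∀r.B, ∀r.E, …}
2. Hence ((∀r.B ⊔ ∃s.E) ⊓ C) ⊑ (∀r.E ⊓ B): not entailed.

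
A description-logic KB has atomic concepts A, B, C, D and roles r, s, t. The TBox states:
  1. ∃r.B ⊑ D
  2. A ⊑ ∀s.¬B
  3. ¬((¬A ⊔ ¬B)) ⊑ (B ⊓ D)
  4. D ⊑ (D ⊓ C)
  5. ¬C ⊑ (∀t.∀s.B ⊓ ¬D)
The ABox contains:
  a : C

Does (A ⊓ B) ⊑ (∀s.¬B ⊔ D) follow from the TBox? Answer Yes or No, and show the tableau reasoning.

1. (A ⊓ B) ⊑ (∀s.¬B ⊔ D)  ⇔  ((A ⊓ B) ⊓ (∃s.B ⊓ ¬D)) unsat w.r.t. T
   all branches close; clash {D, ¬D} at x₀
2. Hence (A ⊓ B) ⊑ (∀s.¬B ⊔ D): entailed.

Yes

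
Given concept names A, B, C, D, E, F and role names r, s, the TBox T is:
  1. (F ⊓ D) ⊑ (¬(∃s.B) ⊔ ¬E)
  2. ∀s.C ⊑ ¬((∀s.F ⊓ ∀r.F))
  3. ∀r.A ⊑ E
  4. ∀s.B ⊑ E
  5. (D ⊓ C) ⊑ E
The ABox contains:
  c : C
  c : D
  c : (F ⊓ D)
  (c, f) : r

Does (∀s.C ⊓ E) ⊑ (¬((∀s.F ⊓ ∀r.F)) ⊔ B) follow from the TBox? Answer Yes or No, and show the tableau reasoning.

1. (∀s.C ⊓ E) ⊑ (¬((∀s.F ⊓ ∀r.F)) ⊔ B)  ⇔  ((∀s.C ⊓ E) ⊓ ((∀s.F ⊓ ∀r.F) ⊓ ¬B)) unsat w.r.t. T
   all branches close; clash {E, ¬E} at x₀
2. Hence (∀s.C ⊓ E) ⊑ (¬((∀s.F ⊓ ∀r.F)) ⊔ B): entailed.

Yes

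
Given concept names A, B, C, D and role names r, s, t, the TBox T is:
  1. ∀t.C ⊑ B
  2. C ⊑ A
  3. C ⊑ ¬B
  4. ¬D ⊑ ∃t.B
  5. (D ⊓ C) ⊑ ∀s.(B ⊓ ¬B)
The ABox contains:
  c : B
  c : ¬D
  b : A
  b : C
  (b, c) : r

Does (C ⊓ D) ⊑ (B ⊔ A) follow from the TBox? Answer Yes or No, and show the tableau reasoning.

Yes

1. (C ⊓ D) ⊑ (B ⊔ A)  ⇔  ((C ⊓ D) ⊓ (¬B ⊓ ¬A)) unsat w.r.t. T
   all branches close; clash {A, ¬A} at x₀
2. Hence (C ⊓ D) ⊑ (B ⊔ A): entailed.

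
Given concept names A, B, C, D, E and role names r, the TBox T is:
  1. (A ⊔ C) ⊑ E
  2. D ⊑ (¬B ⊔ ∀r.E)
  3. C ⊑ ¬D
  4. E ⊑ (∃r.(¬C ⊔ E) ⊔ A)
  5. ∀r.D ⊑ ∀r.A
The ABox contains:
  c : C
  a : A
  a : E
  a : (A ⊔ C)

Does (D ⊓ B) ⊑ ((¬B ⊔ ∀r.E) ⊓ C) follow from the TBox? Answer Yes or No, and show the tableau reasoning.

1. (D ⊓ B) ⊑ ((¬B ⊔ ∀r.E) ⊓ C)  ⇔  ((D ⊓ B) ⊓ ((B ⊓ ∃r.¬E) ⊔ ¬C)) unsat w.r.t. T
   apply at x₀: D⊑(¬B ⊔ ∀r.E)
   open: L(x₀) ⊇ {B, D, ¬A, ¬C, ¬E, …} (+ ∃-successors)
2. Hence (D ⊓ B) ⊑ ((¬B ⊔ ∀r.E) ⊓ C): not entailed.

No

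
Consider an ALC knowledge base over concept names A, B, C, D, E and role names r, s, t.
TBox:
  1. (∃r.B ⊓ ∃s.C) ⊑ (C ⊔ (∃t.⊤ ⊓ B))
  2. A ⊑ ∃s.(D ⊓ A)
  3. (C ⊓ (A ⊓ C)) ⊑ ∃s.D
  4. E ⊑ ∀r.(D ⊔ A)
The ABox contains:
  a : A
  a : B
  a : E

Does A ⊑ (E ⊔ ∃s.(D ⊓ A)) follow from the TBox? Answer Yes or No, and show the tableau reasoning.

Yes

1. A ⊑ (E ⊔ ∃s.(D ⊓ A))  ⇔  (A ⊓ (¬E ⊓ ∀s.(¬D ⊔ ¬A))) unsat w.r.t. T
   all branches close; clash {A, ¬A} at an ∃-successor
2. Hence A ⊑ (E ⊔ ∃s.(D ⊓ A)): entailed.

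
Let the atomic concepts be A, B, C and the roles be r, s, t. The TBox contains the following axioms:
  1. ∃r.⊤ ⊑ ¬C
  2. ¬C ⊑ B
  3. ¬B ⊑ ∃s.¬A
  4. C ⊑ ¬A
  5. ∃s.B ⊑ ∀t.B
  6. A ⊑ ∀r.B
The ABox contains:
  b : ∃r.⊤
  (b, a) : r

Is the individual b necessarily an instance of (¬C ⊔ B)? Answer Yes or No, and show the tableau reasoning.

1. b : (¬C ⊔ B)?  L(b) = {∃r.⊤} ∪ {(C ⊓ ¬B)}
   clash {C, ¬C} at b — b ∈ (¬C ⊔ B)
2. Hence b : (¬C ⊔ B): entailed.

Yes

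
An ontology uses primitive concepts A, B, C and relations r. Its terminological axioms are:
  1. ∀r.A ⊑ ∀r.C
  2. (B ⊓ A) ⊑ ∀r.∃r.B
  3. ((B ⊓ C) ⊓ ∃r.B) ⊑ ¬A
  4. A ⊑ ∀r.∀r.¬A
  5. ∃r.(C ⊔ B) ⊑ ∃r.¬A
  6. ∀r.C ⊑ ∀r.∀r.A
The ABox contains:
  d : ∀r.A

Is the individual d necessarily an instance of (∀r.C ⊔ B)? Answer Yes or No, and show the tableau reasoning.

1. d : (∀r.C ⊔ B)?  L(d) = {∀r.A} ∪ {(∃r.¬C ⊓ ¬B)}
   clash {A, ¬A} at an ∃-successor — d ∈ (∀r.C ⊔ B)
2. Hence d : (∀r.C ⊔ B): entailed.

Yes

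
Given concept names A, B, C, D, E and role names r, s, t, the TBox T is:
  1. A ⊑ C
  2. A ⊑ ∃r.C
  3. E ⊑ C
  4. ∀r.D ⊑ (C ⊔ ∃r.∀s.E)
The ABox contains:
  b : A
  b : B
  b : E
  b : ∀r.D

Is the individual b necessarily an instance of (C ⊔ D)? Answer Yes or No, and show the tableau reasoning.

1. b : (C ⊔ D)?  L(b) = {A, B, E, ∀r.D} ∪ {(¬C ⊓ ¬D)}
   clash {C, ¬C} at b — b ∈ (C ⊔ D)
2. Hence b : (C ⊔ D): entailed.

Yes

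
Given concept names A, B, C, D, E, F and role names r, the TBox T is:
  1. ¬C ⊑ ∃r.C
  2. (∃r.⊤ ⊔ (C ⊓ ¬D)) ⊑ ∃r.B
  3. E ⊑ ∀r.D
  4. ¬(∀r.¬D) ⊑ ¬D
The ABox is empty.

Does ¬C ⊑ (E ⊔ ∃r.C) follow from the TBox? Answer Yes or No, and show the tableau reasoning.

Yes

1. ¬C ⊑ (E ⊔ ∃r.C)  ⇔  (¬C ⊓ (¬E ⊓ ∀r.¬C)) unsat w.r.t. T
   all branches close; clash {C, ¬C} at an ∃-successor
2. Hence ¬C ⊑ (E ⊔ ∃r.C): entailed.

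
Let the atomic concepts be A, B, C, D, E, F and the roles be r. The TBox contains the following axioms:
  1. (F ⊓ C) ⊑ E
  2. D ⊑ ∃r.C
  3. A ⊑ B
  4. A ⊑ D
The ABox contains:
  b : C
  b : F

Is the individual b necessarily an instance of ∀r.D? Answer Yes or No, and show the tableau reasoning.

No

1. b : ∀r.D?  L(b) = {C, F} ∪ {∃r.¬D}
   open: L(b) ⊇ {C, E, F, ¬A, ¬D, …} (+ ∃-successors) — b ∉ ∀r.D possible
2. Hence b : ∀r.D: not entailed.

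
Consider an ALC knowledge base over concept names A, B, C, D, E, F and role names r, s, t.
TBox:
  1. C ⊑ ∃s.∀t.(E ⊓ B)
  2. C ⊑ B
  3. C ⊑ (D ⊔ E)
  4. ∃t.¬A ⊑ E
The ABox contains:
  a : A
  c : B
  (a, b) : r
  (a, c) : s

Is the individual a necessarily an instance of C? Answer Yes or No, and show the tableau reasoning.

No

1. a : C?  L(a) = {A} ∪ {¬C}
   open: L(a) ⊇ {A, ¬C, ∀t.A} — a ∉ C possible
2. Hence a : C: not entailed.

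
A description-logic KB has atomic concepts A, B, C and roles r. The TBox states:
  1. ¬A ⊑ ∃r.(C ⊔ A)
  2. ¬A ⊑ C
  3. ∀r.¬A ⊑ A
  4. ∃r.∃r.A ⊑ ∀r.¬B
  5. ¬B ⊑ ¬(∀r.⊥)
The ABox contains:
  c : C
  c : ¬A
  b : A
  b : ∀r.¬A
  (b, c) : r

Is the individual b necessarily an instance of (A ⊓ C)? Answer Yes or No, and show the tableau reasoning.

1. b : (A ⊓ C)?  L(b) = {A, ∀r.¬A} ∪ {(¬A ⊔ ¬C)}
   open: L(b) ⊇ {A, B, ¬C, ∀r.¬A, ∀r.¬B} — b ∉ (A ⊓ C) possible
2. Hence b : (A ⊓ C): not entailed.

No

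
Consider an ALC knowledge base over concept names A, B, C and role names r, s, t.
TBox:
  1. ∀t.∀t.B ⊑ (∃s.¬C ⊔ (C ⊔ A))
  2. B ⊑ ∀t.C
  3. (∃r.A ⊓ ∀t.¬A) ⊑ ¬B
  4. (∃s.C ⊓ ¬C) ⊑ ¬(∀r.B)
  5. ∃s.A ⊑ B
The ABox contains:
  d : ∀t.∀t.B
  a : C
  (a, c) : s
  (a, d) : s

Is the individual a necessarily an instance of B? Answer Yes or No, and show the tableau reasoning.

No

1. a : B?  L(a) = {C} ∪ {¬B}
   open: L(a) ⊇ {C, ¬B, ∀s.¬A, ∃t.∃t.¬B} (+ ∃-successors) — a ∉ B possible
2. Hence a : B: not entailed.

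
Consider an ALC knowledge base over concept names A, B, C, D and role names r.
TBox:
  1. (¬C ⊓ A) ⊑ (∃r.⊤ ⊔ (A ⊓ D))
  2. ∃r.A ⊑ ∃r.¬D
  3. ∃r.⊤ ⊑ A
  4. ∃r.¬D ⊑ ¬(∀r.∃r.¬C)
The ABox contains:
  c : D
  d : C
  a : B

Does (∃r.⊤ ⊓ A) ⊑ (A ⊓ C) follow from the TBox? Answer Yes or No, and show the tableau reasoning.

1. (∃r.⊤ ⊓ A) ⊑ (A ⊓ C)  ⇔  ((∃r.⊤ ⊓ A) ⊓ (¬A ⊔ ¬C)) unsat w.r.t. T
   open: L(x₀) ⊇ {A, ¬C, ∀r.D, ∀r.¬A, ∃r.⊤} (+ ∃-successors)
2. Hence (∃r.⊤ ⊓ A) ⊑ (A ⊓ C): not entailed.

No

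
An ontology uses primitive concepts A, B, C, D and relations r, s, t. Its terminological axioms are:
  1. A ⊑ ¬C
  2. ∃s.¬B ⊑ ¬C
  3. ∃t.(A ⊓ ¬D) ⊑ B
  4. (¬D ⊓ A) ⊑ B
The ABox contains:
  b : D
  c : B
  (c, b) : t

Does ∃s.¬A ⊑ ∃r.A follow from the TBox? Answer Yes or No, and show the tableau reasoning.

1. ∃s.¬A ⊑ ∃r.A  ⇔  (∃s.¬A ⊓ ∀r.¬A) unsat w.r.t. T
   open: L(x₀) ⊇ {¬A, ∀r.¬A, ∀s.B, ∀t.(¬A ⊔ D), ∃s.¬A} (+ ∃-successors)
2. Hence ∃s.¬A ⊑ ∃r.A: not entailed.

No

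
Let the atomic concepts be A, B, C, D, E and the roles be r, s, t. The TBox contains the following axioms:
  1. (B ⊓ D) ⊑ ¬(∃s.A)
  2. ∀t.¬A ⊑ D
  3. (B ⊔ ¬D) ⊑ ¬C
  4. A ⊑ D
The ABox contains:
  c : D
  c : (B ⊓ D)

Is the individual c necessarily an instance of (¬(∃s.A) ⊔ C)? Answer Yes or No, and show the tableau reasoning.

Yes

1. c : (¬(∃s.A) ⊔ C)?  L(c) = {D, (B ⊓ D)} ∪ {(∃s.A ⊓ ¬C)}
   clash {A, ¬A} at an ∃-successor — c ∈ (¬(∃s.A) ⊔ C)
2. Hence c : (¬(∃s.A) ⊔ C): entailed.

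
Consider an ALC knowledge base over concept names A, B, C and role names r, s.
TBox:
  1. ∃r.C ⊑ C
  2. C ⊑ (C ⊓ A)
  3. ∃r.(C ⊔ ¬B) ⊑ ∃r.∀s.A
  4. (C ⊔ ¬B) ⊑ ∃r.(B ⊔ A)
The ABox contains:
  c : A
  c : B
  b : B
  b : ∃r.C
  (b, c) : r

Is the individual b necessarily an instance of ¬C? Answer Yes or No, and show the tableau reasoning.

1. b : ¬C?  L(b) = {B, ∃r.C} ∪ {C}
   apply at b: C⊑(C ⊓ A)
   open: L(b) ⊇ {A, B, C, ∃r.(B ⊔ A), ∃r.C, …} (+ ∃-successors) — b ∉ ¬C possible
2. Hence b : ¬C: not entailed.

No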